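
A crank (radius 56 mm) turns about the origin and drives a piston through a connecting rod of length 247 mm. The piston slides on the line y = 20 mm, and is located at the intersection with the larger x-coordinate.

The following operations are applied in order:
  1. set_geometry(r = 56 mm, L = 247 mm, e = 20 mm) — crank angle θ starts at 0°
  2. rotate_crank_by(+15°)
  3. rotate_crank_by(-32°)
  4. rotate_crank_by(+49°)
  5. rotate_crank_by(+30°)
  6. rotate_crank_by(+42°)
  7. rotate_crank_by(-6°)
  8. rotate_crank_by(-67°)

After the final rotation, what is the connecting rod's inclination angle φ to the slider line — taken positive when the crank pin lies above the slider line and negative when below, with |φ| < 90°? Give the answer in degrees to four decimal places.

set_geometry: r = 56 mm, L = 247 mm, e = 20 mm; θ ← 0°
rotate_crank_by(+15°): θ ← 0° +15° = 15°
rotate_crank_by(-32°): θ ← 15° -32° = -17°
rotate_crank_by(+49°): θ ← -17° +49° = 32°
rotate_crank_by(+30°): θ ← 32° +30° = 62°
rotate_crank_by(+42°): θ ← 62° +42° = 104°
rotate_crank_by(-6°): θ ← 104° -6° = 98°
rotate_crank_by(-67°): θ ← 98° -67° = 31°
crank pin P = (r cos θ, r sin θ) = (48.001369, 28.842132)
h = r sin θ − e = 28.842132 − 20 = 8.842132
sin φ = h / L = 8.842132 / 247 = 0.03579811
φ = arcsin(0.03579811) = 2.051519°

2.0515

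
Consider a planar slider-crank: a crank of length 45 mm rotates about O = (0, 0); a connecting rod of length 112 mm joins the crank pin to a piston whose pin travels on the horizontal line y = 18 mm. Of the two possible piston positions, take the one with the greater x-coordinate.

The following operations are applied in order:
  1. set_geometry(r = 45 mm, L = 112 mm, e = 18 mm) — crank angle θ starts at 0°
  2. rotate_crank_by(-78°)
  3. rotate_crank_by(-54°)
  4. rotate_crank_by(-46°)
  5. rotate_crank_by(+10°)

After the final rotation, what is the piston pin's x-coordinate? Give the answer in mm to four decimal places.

64.5911

set_geometry: r = 45 mm, L = 112 mm, e = 18 mm; θ ← 0°
rotate_crank_by(-78°): θ ← 0° -78° = -78°
rotate_crank_by(-54°): θ ← -78° -54° = -132°
rotate_crank_by(-46°): θ ← -132° -46° = -178°
rotate_crank_by(+10°): θ ← -178° +10° = -168°
crank pin P = (r cos θ, r sin θ) = (-44.016642, -9.356026)
h = r sin θ − e = -9.356026 − 18 = -27.356026
x = r cos θ + √(L² − h²) = -44.016642 + √(12544.0 − 748.3522) = -44.016642 + 108.607771 = 64.591129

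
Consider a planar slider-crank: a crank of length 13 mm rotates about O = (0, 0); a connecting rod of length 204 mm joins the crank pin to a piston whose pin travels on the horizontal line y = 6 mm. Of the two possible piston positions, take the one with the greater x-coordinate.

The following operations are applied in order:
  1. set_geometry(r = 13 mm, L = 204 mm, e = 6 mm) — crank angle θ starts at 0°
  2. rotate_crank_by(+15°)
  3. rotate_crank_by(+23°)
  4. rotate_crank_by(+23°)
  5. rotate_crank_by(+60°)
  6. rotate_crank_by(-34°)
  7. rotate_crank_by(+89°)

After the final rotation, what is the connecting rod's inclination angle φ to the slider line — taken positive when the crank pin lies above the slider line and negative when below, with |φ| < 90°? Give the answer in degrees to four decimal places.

-1.4306

set_geometry: r = 13 mm, L = 204 mm, e = 6 mm; θ ← 0°
rotate_crank_by(+15°): θ ← 0° +15° = 15°
rotate_crank_by(+23°): θ ← 15° +23° = 38°
rotate_crank_by(+23°): θ ← 38° +23° = 61°
rotate_crank_by(+60°): θ ← 61° +60° = 121°
rotate_crank_by(-34°): θ ← 121° -34° = 87°
rotate_crank_by(+89°): θ ← 87° +89° = 176°
crank pin P = (r cos θ, r sin θ) = (-12.968333, 0.906834)
h = r sin θ − e = 0.906834 − 6 = -5.093166
sin φ = h / L = -5.093166 / 204 = -0.02496650
φ = arcsin(-0.02496650) = -1.430624°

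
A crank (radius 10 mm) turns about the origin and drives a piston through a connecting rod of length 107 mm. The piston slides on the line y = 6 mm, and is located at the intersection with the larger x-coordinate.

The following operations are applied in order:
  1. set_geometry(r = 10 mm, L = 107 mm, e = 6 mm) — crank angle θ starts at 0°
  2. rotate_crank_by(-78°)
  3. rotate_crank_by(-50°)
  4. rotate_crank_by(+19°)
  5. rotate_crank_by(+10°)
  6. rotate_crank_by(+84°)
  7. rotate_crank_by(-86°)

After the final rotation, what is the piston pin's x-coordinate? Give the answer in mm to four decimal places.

103.9165

set_geometry: r = 10 mm, L = 107 mm, e = 6 mm; θ ← 0°
rotate_crank_by(-78°): θ ← 0° -78° = -78°
rotate_crank_by(-50°): θ ← -78° -50° = -128°
rotate_crank_by(+19°): θ ← -128° +19° = -109°
rotate_crank_by(+10°): θ ← -109° +10° = -99°
rotate_crank_by(+84°): θ ← -99° +84° = -15°
rotate_crank_by(-86°): θ ← -15° -86° = -101°
crank pin P = (r cos θ, r sin θ) = (-1.908090, -9.816272)
h = r sin θ − e = -9.816272 − 6 = -15.816272
x = r cos θ + √(L² − h²) = -1.908090 + √(11449.0 − 250.1545) = -1.908090 + 105.824598 = 103.916508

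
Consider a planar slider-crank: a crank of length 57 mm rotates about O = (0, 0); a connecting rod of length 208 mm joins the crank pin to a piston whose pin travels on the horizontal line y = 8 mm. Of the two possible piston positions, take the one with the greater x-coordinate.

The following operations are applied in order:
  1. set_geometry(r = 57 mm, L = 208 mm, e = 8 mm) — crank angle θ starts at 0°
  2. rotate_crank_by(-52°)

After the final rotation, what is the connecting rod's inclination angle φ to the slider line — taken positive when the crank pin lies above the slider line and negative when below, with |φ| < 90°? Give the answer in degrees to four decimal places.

-14.7384

set_geometry: r = 57 mm, L = 208 mm, e = 8 mm; θ ← 0°
rotate_crank_by(-52°): θ ← 0° -52° = -52°
crank pin P = (r cos θ, r sin θ) = (35.092704, -44.916613)
h = r sin θ − e = -44.916613 − 8 = -52.916613
sin φ = h / L = -52.916613 / 208 = -0.25440679
φ = arcsin(-0.25440679) = -14.738438°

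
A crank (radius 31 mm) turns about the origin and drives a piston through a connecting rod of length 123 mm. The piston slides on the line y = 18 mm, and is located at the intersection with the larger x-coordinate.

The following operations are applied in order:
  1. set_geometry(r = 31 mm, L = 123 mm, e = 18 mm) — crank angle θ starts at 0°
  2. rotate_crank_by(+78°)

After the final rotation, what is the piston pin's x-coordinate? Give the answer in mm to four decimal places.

128.8264

set_geometry: r = 31 mm, L = 123 mm, e = 18 mm; θ ← 0°
rotate_crank_by(+78°): θ ← 0° +78° = 78°
crank pin P = (r cos θ, r sin θ) = (6.445262, 30.322576)
h = r sin θ − e = 30.322576 − 18 = 12.322576
x = r cos θ + √(L² − h²) = 6.445262 + √(15129.0 − 151.8459) = 6.445262 + 122.381184 = 128.826446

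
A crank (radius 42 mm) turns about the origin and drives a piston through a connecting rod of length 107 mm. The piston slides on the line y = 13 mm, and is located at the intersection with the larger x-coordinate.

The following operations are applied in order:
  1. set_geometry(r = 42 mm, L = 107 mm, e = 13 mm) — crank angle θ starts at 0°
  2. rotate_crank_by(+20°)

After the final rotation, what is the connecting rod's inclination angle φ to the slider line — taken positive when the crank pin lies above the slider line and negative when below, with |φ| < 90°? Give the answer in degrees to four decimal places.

0.7309

set_geometry: r = 42 mm, L = 107 mm, e = 13 mm; θ ← 0°
rotate_crank_by(+20°): θ ← 0° +20° = 20°
crank pin P = (r cos θ, r sin θ) = (39.467090, 14.364846)
h = r sin θ − e = 14.364846 − 13 = 1.364846
sin φ = h / L = 1.364846 / 107 = 0.01275557
φ = arcsin(0.01275557) = 0.730860°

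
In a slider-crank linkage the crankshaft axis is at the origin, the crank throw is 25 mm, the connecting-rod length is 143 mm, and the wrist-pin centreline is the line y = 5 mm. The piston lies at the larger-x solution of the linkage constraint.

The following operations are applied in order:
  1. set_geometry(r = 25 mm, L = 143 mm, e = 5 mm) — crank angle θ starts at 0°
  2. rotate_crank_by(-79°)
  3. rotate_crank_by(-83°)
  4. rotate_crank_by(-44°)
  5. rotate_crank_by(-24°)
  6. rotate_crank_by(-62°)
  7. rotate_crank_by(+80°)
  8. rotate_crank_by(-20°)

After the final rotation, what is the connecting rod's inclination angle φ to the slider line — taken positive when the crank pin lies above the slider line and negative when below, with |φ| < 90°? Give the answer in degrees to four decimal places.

set_geometry: r = 25 mm, L = 143 mm, e = 5 mm; θ ← 0°
rotate_crank_by(-79°): θ ← 0° -79° = -79°
rotate_crank_by(-83°): θ ← -79° -83° = -162°
rotate_crank_by(-44°): θ ← -162° -44° = -206°
rotate_crank_by(-24°): θ ← -206° -24° = -230°
rotate_crank_by(-62°): θ ← -230° -62° = -292°
rotate_crank_by(+80°): θ ← -292° +80° = -212°
rotate_crank_by(-20°): θ ← -212° -20° = -232°
crank pin P = (r cos θ, r sin θ) = (-15.391537, 19.700269)
h = r sin θ − e = 19.700269 − 5 = 14.700269
sin φ = h / L = 14.700269 / 143 = 0.10279908
φ = arcsin(0.10279908) = 5.900377°

5.9004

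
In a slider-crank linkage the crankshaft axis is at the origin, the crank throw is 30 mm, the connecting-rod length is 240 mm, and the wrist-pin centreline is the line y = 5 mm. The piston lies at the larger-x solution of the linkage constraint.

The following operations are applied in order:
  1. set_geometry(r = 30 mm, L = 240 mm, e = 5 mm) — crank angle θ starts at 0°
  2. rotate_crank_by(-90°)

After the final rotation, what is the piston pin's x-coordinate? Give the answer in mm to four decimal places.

237.4342

set_geometry: r = 30 mm, L = 240 mm, e = 5 mm; θ ← 0°
rotate_crank_by(-90°): θ ← 0° -90° = -90°
crank pin P = (r cos θ, r sin θ) = (0.000000, -30.000000)
h = r sin θ − e = -30.000000 − 5 = -35.000000
x = r cos θ + √(L² − h²) = 0.000000 + √(57600.0 − 1225.0000) = 0.000000 + 237.434201 = 237.434201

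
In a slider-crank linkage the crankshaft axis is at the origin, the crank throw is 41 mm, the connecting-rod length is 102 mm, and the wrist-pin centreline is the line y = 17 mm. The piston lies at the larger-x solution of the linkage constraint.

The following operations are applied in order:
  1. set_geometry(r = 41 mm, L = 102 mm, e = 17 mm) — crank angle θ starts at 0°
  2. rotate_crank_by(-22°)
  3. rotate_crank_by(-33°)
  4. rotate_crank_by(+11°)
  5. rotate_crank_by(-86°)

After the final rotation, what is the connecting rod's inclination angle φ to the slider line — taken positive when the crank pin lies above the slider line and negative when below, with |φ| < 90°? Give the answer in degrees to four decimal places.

-28.3324

set_geometry: r = 41 mm, L = 102 mm, e = 17 mm; θ ← 0°
rotate_crank_by(-22°): θ ← 0° -22° = -22°
rotate_crank_by(-33°): θ ← -22° -33° = -55°
rotate_crank_by(+11°): θ ← -55° +11° = -44°
rotate_crank_by(-86°): θ ← -44° -86° = -130°
crank pin P = (r cos θ, r sin θ) = (-26.354292, -31.407822)
h = r sin θ − e = -31.407822 − 17 = -48.407822
sin φ = h / L = -48.407822 / 102 = -0.47458649
φ = arcsin(-0.47458649) = -28.332430°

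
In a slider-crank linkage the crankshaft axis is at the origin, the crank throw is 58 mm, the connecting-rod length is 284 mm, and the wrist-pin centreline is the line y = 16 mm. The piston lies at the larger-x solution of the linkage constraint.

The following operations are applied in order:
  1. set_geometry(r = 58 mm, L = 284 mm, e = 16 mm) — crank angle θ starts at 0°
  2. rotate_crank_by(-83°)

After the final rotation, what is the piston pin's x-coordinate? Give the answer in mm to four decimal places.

set_geometry: r = 58 mm, L = 284 mm, e = 16 mm; θ ← 0°
rotate_crank_by(-83°): θ ← 0° -83° = -83°
crank pin P = (r cos θ, r sin θ) = (7.068422, -57.567677)
h = r sin θ − e = -57.567677 − 16 = -73.567677
x = r cos θ + √(L² − h²) = 7.068422 + √(80656.0 − 5412.2031) = 7.068422 + 274.306028 = 281.374450

281.3744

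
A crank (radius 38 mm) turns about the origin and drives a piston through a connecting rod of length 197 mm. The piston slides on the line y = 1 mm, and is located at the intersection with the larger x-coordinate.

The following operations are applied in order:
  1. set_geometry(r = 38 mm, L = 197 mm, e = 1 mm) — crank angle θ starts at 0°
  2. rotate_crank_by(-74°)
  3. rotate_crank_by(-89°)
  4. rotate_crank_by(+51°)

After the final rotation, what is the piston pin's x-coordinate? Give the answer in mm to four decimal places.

set_geometry: r = 38 mm, L = 197 mm, e = 1 mm; θ ← 0°
rotate_crank_by(-74°): θ ← 0° -74° = -74°
rotate_crank_by(-89°): θ ← -74° -89° = -163°
rotate_crank_by(+51°): θ ← -163° +51° = -112°
crank pin P = (r cos θ, r sin θ) = (-14.235051, -35.232986)
h = r sin θ − e = -35.232986 − 1 = -36.232986
x = r cos θ + √(L² − h²) = -14.235051 + √(38809.0 − 1312.8293) = -14.235051 + 193.639280 = 179.404229

179.4042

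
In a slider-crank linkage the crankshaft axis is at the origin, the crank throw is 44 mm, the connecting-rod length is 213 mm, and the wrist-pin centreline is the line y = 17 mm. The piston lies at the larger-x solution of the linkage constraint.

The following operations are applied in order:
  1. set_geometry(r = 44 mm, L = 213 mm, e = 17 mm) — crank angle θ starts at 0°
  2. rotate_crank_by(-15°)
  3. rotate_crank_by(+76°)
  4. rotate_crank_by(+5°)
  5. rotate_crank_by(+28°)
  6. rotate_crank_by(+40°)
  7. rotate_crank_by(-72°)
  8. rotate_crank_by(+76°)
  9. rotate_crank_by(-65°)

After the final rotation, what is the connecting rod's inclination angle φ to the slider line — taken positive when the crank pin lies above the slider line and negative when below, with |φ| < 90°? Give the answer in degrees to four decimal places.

set_geometry: r = 44 mm, L = 213 mm, e = 17 mm; θ ← 0°
rotate_crank_by(-15°): θ ← 0° -15° = -15°
rotate_crank_by(+76°): θ ← -15° +76° = 61°
rotate_crank_by(+5°): θ ← 61° +5° = 66°
rotate_crank_by(+28°): θ ← 66° +28° = 94°
rotate_crank_by(+40°): θ ← 94° +40° = 134°
rotate_crank_by(-72°): θ ← 134° -72° = 62°
rotate_crank_by(+76°): θ ← 62° +76° = 138°
rotate_crank_by(-65°): θ ← 138° -65° = 73°
crank pin P = (r cos θ, r sin θ) = (12.864355, 42.077409)
h = r sin θ − e = 42.077409 − 17 = 25.077409
sin φ = h / L = 25.077409 / 213 = 0.11773432
φ = arcsin(0.11773432) = 6.761361°

6.7614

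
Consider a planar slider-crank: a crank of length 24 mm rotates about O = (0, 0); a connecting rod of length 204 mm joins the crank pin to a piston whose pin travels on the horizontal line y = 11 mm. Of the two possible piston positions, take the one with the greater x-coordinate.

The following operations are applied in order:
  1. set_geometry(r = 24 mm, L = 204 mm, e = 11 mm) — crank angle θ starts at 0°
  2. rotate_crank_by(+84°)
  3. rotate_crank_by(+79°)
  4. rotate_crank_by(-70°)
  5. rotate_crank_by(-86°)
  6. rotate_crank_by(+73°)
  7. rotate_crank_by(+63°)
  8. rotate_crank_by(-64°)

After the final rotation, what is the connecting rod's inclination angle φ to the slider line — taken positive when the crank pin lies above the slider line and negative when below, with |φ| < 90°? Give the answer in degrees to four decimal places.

3.5296

set_geometry: r = 24 mm, L = 204 mm, e = 11 mm; θ ← 0°
rotate_crank_by(+84°): θ ← 0° +84° = 84°
rotate_crank_by(+79°): θ ← 84° +79° = 163°
rotate_crank_by(-70°): θ ← 163° -70° = 93°
rotate_crank_by(-86°): θ ← 93° -86° = 7°
rotate_crank_by(+73°): θ ← 7° +73° = 80°
rotate_crank_by(+63°): θ ← 80° +63° = 143°
rotate_crank_by(-64°): θ ← 143° -64° = 79°
crank pin P = (r cos θ, r sin θ) = (4.579416, 23.559052)
h = r sin θ − e = 23.559052 − 11 = 12.559052
sin φ = h / L = 12.559052 / 204 = 0.06156398
φ = arcsin(0.06156398) = 3.529588°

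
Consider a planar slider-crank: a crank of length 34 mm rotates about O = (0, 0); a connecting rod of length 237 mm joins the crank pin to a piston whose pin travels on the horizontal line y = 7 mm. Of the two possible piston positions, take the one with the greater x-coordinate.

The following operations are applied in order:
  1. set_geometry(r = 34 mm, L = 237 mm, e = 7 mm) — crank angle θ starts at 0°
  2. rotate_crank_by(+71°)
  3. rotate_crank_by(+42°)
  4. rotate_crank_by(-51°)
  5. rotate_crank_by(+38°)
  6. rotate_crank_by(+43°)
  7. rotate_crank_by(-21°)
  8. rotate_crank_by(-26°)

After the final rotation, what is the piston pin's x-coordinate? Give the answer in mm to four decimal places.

set_geometry: r = 34 mm, L = 237 mm, e = 7 mm; θ ← 0°
rotate_crank_by(+71°): θ ← 0° +71° = 71°
rotate_crank_by(+42°): θ ← 71° +42° = 113°
rotate_crank_by(-51°): θ ← 113° -51° = 62°
rotate_crank_by(+38°): θ ← 62° +38° = 100°
rotate_crank_by(+43°): θ ← 100° +43° = 143°
rotate_crank_by(-21°): θ ← 143° -21° = 122°
rotate_crank_by(-26°): θ ← 122° -26° = 96°
crank pin P = (r cos θ, r sin θ) = (-3.553968, 33.813744)
h = r sin θ − e = 33.813744 − 7 = 26.813744
x = r cos θ + √(L² − h²) = -3.553968 + √(56169.0 − 718.9769) = -3.553968 + 235.478286 = 231.924318

231.9243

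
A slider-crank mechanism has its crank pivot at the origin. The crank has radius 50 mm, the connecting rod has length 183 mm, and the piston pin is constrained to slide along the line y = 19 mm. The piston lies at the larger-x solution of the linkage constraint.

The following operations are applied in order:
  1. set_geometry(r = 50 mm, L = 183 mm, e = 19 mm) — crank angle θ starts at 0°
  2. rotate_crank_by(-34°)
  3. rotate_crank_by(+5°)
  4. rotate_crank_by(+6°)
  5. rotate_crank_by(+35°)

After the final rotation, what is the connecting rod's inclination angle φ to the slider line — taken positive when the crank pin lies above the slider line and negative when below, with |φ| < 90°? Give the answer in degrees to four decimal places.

-2.6950

set_geometry: r = 50 mm, L = 183 mm, e = 19 mm; θ ← 0°
rotate_crank_by(-34°): θ ← 0° -34° = -34°
rotate_crank_by(+5°): θ ← -34° +5° = -29°
rotate_crank_by(+6°): θ ← -29° +6° = -23°
rotate_crank_by(+35°): θ ← -23° +35° = 12°
crank pin P = (r cos θ, r sin θ) = (48.907380, 10.395585)
h = r sin θ − e = 10.395585 − 19 = -8.604415
sin φ = h / L = -8.604415 / 183 = -0.04701866
φ = arcsin(-0.04701866) = -2.694965°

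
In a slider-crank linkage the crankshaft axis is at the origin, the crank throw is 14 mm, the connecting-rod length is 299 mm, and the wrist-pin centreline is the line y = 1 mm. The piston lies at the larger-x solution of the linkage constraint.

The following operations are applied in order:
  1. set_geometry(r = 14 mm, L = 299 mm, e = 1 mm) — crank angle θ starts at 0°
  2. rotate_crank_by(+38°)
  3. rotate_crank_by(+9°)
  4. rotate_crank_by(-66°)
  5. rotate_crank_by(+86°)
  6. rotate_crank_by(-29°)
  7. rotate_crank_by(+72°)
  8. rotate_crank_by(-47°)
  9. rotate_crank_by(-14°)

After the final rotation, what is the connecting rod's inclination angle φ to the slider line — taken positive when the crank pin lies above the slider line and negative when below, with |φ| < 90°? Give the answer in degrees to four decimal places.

set_geometry: r = 14 mm, L = 299 mm, e = 1 mm; θ ← 0°
rotate_crank_by(+38°): θ ← 0° +38° = 38°
rotate_crank_by(+9°): θ ← 38° +9° = 47°
rotate_crank_by(-66°): θ ← 47° -66° = -19°
rotate_crank_by(+86°): θ ← -19° +86° = 67°
rotate_crank_by(-29°): θ ← 67° -29° = 38°
rotate_crank_by(+72°): θ ← 38° +72° = 110°
rotate_crank_by(-47°): θ ← 110° -47° = 63°
rotate_crank_by(-14°): θ ← 63° -14° = 49°
crank pin P = (r cos θ, r sin θ) = (9.184826, 10.565934)
h = r sin θ − e = 10.565934 − 1 = 9.565934
sin φ = h / L = 9.565934 / 299 = 0.03199309
φ = arcsin(0.03199309) = 1.833382°

1.8334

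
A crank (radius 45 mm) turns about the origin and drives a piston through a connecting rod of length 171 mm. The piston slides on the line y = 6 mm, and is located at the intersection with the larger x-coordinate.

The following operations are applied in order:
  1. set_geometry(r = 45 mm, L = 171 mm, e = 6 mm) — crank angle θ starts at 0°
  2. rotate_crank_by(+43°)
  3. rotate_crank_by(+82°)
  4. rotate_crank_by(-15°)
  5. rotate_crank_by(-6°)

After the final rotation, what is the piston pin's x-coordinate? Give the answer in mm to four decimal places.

155.9142

set_geometry: r = 45 mm, L = 171 mm, e = 6 mm; θ ← 0°
rotate_crank_by(+43°): θ ← 0° +43° = 43°
rotate_crank_by(+82°): θ ← 43° +82° = 125°
rotate_crank_by(-15°): θ ← 125° -15° = 110°
rotate_crank_by(-6°): θ ← 110° -6° = 104°
crank pin P = (r cos θ, r sin θ) = (-10.886485, 43.663308)
h = r sin θ − e = 43.663308 − 6 = 37.663308
x = r cos θ + √(L² − h²) = -10.886485 + √(29241.0 − 1418.5247) = -10.886485 + 166.800705 = 155.914220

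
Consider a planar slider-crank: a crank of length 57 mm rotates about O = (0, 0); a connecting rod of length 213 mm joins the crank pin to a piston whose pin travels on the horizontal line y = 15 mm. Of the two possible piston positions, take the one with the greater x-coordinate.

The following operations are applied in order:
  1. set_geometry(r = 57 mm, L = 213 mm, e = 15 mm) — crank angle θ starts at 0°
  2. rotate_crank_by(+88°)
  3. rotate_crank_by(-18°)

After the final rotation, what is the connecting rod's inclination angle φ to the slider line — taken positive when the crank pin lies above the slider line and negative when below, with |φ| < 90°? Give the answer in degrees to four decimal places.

10.4306

set_geometry: r = 57 mm, L = 213 mm, e = 15 mm; θ ← 0°
rotate_crank_by(+88°): θ ← 0° +88° = 88°
rotate_crank_by(-18°): θ ← 88° -18° = 70°
crank pin P = (r cos θ, r sin θ) = (19.495148, 53.562479)
h = r sin θ − e = 53.562479 − 15 = 38.562479
sin φ = h / L = 38.562479 / 213 = 0.18104450
φ = arcsin(0.18104450) = 10.430605°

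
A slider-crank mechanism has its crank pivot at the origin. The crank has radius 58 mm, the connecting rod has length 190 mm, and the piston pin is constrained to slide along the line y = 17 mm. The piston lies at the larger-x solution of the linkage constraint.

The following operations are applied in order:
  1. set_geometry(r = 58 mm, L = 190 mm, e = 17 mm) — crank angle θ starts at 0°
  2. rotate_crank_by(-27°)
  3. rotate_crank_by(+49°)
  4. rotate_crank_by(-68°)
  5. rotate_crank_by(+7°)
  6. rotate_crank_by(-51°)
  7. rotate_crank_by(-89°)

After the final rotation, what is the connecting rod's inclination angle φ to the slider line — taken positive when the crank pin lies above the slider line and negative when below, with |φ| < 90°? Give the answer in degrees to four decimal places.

-5.4399

set_geometry: r = 58 mm, L = 190 mm, e = 17 mm; θ ← 0°
rotate_crank_by(-27°): θ ← 0° -27° = -27°
rotate_crank_by(+49°): θ ← -27° +49° = 22°
rotate_crank_by(-68°): θ ← 22° -68° = -46°
rotate_crank_by(+7°): θ ← -46° +7° = -39°
rotate_crank_by(-51°): θ ← -39° -51° = -90°
rotate_crank_by(-89°): θ ← -90° -89° = -179°
crank pin P = (r cos θ, r sin θ) = (-57.991166, -1.012240)
h = r sin θ − e = -1.012240 − 17 = -18.012240
sin φ = h / L = -18.012240 / 190 = -0.09480126
φ = arcsin(-0.09480126) = -5.439881°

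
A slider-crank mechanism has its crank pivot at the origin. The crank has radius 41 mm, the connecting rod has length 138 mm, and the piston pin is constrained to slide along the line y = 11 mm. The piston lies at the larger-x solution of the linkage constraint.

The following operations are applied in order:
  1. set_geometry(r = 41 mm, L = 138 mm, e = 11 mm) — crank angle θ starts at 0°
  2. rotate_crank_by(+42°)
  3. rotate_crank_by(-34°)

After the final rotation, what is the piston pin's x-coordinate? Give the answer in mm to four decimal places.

set_geometry: r = 41 mm, L = 138 mm, e = 11 mm; θ ← 0°
rotate_crank_by(+42°): θ ← 0° +42° = 42°
rotate_crank_by(-34°): θ ← 42° -34° = 8°
crank pin P = (r cos θ, r sin θ) = (40.600991, 5.706097)
h = r sin θ − e = 5.706097 − 11 = -5.293903
x = r cos θ + √(L² − h²) = 40.600991 + √(19044.0 − 28.0254) = 40.600991 + 137.898421 = 178.499412

178.4994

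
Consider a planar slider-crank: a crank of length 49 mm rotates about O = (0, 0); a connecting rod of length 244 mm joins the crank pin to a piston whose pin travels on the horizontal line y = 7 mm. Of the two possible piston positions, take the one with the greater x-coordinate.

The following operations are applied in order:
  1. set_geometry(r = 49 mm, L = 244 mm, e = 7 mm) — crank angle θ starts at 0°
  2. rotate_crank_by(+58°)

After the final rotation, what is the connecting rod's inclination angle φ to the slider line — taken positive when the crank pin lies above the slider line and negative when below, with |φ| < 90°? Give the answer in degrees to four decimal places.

8.1414

set_geometry: r = 49 mm, L = 244 mm, e = 7 mm; θ ← 0°
rotate_crank_by(+58°): θ ← 0° +58° = 58°
crank pin P = (r cos θ, r sin θ) = (25.966044, 41.554357)
h = r sin θ − e = 41.554357 − 7 = 34.554357
sin φ = h / L = 34.554357 / 244 = 0.14161622
φ = arcsin(0.14161622) = 8.141381°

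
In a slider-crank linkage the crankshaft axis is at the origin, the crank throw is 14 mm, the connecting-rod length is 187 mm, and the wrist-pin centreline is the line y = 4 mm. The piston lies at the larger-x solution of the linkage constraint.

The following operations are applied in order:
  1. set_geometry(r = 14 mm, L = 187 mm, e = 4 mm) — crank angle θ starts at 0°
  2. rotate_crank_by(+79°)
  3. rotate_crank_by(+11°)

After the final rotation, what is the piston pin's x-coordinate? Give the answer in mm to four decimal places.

186.7324

set_geometry: r = 14 mm, L = 187 mm, e = 4 mm; θ ← 0°
rotate_crank_by(+79°): θ ← 0° +79° = 79°
rotate_crank_by(+11°): θ ← 79° +11° = 90°
crank pin P = (r cos θ, r sin θ) = (0.000000, 14.000000)
h = r sin θ − e = 14.000000 − 4 = 10.000000
x = r cos θ + √(L² − h²) = 0.000000 + √(34969.0 − 100.0000) = 0.000000 + 186.732429 = 186.732429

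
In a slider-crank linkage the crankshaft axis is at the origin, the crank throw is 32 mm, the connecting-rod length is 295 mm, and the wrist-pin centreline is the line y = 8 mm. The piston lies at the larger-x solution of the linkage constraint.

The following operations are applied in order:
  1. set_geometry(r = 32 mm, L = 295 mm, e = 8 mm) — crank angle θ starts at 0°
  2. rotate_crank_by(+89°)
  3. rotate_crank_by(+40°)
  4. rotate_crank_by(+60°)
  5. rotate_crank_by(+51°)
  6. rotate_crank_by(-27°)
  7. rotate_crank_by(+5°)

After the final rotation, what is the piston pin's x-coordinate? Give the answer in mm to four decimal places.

set_geometry: r = 32 mm, L = 295 mm, e = 8 mm; θ ← 0°
rotate_crank_by(+89°): θ ← 0° +89° = 89°
rotate_crank_by(+40°): θ ← 89° +40° = 129°
rotate_crank_by(+60°): θ ← 129° +60° = 189°
rotate_crank_by(+51°): θ ← 189° +51° = 240°
rotate_crank_by(-27°): θ ← 240° -27° = 213°
rotate_crank_by(+5°): θ ← 213° +5° = 218°
crank pin P = (r cos θ, r sin θ) = (-25.216344, -19.701167)
h = r sin θ − e = -19.701167 − 8 = -27.701167
x = r cos θ + √(L² − h²) = -25.216344 + √(87025.0 − 767.3547) = -25.216344 + 293.696519 = 268.480175

268.4802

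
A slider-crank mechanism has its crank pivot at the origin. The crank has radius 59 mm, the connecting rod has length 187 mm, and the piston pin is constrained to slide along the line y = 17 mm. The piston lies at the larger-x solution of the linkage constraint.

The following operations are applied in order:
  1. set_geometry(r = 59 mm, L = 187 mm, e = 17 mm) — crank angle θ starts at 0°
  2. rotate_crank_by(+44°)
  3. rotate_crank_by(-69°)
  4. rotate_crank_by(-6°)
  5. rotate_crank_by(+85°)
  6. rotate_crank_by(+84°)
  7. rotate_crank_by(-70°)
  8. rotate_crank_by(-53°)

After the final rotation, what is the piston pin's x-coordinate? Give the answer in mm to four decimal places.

set_geometry: r = 59 mm, L = 187 mm, e = 17 mm; θ ← 0°
rotate_crank_by(+44°): θ ← 0° +44° = 44°
rotate_crank_by(-69°): θ ← 44° -69° = -25°
rotate_crank_by(-6°): θ ← -25° -6° = -31°
rotate_crank_by(+85°): θ ← -31° +85° = 54°
rotate_crank_by(+84°): θ ← 54° +84° = 138°
rotate_crank_by(-70°): θ ← 138° -70° = 68°
rotate_crank_by(-53°): θ ← 68° -53° = 15°
crank pin P = (r cos θ, r sin θ) = (56.989624, 15.270324)
h = r sin θ − e = 15.270324 − 17 = -1.729676
x = r cos θ + √(L² − h²) = 56.989624 + √(34969.0 − 2.9918) = 56.989624 + 186.992000 = 243.981624

243.9816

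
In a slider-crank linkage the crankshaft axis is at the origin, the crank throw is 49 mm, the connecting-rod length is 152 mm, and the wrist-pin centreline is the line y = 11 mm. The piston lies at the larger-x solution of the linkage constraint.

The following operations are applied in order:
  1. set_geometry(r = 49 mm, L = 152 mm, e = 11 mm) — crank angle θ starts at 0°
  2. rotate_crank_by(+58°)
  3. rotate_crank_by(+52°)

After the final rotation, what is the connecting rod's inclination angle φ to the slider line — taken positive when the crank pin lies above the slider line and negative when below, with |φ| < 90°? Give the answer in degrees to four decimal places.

set_geometry: r = 49 mm, L = 152 mm, e = 11 mm; θ ← 0°
rotate_crank_by(+58°): θ ← 0° +58° = 58°
rotate_crank_by(+52°): θ ← 58° +52° = 110°
crank pin P = (r cos θ, r sin θ) = (-16.758987, 46.044938)
h = r sin θ − e = 46.044938 − 11 = 35.044938
sin φ = h / L = 35.044938 / 152 = 0.23055881
φ = arcsin(0.23055881) = 13.329973°

13.3300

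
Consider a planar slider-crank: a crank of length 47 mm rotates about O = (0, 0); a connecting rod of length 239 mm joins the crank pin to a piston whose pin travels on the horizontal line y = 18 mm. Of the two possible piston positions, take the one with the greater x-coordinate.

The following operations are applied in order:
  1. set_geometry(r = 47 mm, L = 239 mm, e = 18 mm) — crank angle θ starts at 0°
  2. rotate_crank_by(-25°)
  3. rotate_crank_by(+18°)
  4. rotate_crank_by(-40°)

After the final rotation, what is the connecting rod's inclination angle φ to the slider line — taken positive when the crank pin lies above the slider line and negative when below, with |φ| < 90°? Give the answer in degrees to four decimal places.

set_geometry: r = 47 mm, L = 239 mm, e = 18 mm; θ ← 0°
rotate_crank_by(-25°): θ ← 0° -25° = -25°
rotate_crank_by(+18°): θ ← -25° +18° = -7°
rotate_crank_by(-40°): θ ← -7° -40° = -47°
crank pin P = (r cos θ, r sin θ) = (32.053923, -34.373624)
h = r sin θ − e = -34.373624 − 18 = -52.373624
sin φ = h / L = -52.373624 / 239 = -0.21913650
φ = arcsin(-0.21913650) = -12.658321°

-12.6583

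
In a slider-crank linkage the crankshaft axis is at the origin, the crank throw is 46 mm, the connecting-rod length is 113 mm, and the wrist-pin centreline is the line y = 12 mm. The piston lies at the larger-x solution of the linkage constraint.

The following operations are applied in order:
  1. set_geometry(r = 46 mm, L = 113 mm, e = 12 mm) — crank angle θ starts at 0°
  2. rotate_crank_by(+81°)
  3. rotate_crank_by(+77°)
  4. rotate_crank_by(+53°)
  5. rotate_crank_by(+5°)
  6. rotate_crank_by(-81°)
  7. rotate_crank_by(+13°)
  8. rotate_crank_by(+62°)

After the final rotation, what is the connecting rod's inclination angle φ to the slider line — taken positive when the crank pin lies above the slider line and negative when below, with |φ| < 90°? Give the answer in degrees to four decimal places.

set_geometry: r = 46 mm, L = 113 mm, e = 12 mm; θ ← 0°
rotate_crank_by(+81°): θ ← 0° +81° = 81°
rotate_crank_by(+77°): θ ← 81° +77° = 158°
rotate_crank_by(+53°): θ ← 158° +53° = 211°
rotate_crank_by(+5°): θ ← 211° +5° = 216°
rotate_crank_by(-81°): θ ← 216° -81° = 135°
rotate_crank_by(+13°): θ ← 135° +13° = 148°
rotate_crank_by(+62°): θ ← 148° +62° = 210°
crank pin P = (r cos θ, r sin θ) = (-39.837169, -23.000000)
h = r sin θ − e = -23.000000 − 12 = -35.000000
sin φ = h / L = -35.000000 / 113 = -0.30973451
φ = arcsin(-0.30973451) = -18.043232°

-18.0432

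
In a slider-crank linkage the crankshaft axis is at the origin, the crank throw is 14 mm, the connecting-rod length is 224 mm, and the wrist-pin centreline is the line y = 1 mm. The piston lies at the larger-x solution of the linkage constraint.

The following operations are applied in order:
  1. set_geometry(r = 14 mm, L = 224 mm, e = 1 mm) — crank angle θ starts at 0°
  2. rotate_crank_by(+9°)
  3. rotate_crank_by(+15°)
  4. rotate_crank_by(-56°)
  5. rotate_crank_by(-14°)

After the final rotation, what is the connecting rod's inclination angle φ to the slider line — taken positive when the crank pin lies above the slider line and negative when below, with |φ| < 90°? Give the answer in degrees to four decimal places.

set_geometry: r = 14 mm, L = 224 mm, e = 1 mm; θ ← 0°
rotate_crank_by(+9°): θ ← 0° +9° = 9°
rotate_crank_by(+15°): θ ← 9° +15° = 24°
rotate_crank_by(-56°): θ ← 24° -56° = -32°
rotate_crank_by(-14°): θ ← -32° -14° = -46°
crank pin P = (r cos θ, r sin θ) = (9.725217, -10.070757)
h = r sin θ − e = -10.070757 − 1 = -11.070757
sin φ = h / L = -11.070757 / 224 = -0.04942302
φ = arcsin(-0.04942302) = -2.832885°

-2.8329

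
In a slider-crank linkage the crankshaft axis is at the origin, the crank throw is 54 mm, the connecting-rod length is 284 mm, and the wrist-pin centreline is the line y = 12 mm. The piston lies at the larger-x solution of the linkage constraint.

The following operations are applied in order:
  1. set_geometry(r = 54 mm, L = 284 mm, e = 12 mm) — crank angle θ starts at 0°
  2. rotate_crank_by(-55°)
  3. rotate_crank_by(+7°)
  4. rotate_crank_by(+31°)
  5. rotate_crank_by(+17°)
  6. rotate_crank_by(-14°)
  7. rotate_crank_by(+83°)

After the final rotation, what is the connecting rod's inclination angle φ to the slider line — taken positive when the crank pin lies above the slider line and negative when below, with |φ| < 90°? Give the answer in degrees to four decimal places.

set_geometry: r = 54 mm, L = 284 mm, e = 12 mm; θ ← 0°
rotate_crank_by(-55°): θ ← 0° -55° = -55°
rotate_crank_by(+7°): θ ← -55° +7° = -48°
rotate_crank_by(+31°): θ ← -48° +31° = -17°
rotate_crank_by(+17°): θ ← -17° +17° = 0°
rotate_crank_by(-14°): θ ← 0° -14° = -14°
rotate_crank_by(+83°): θ ← -14° +83° = 69°
crank pin P = (r cos θ, r sin θ) = (19.351869, 50.413343)
h = r sin θ − e = 50.413343 − 12 = 38.413343
sin φ = h / L = 38.413343 / 284 = 0.13525825
φ = arcsin(0.13525825) = 7.773554°

7.7736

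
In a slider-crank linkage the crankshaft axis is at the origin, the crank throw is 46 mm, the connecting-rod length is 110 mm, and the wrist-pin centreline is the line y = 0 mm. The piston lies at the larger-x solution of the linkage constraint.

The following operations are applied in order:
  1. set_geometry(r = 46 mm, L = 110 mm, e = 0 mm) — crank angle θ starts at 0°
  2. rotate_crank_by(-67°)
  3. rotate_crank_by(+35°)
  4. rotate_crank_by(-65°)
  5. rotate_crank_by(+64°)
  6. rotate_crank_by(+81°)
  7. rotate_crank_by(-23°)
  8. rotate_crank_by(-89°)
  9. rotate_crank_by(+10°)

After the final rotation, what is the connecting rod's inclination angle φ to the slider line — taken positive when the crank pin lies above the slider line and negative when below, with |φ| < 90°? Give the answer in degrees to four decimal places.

set_geometry: r = 46 mm, L = 110 mm, e = 0 mm; θ ← 0°
rotate_crank_by(-67°): θ ← 0° -67° = -67°
rotate_crank_by(+35°): θ ← -67° +35° = -32°
rotate_crank_by(-65°): θ ← -32° -65° = -97°
rotate_crank_by(+64°): θ ← -97° +64° = -33°
rotate_crank_by(+81°): θ ← -33° +81° = 48°
rotate_crank_by(-23°): θ ← 48° -23° = 25°
rotate_crank_by(-89°): θ ← 25° -89° = -64°
rotate_crank_by(+10°): θ ← -64° +10° = -54°
crank pin P = (r cos θ, r sin θ) = (27.038122, -37.214782)
h = r sin θ − e = -37.214782 − 0 = -37.214782
sin φ = h / L = -37.214782 / 110 = -0.33831620
φ = arcsin(-0.33831620) = -19.774321°

-19.7743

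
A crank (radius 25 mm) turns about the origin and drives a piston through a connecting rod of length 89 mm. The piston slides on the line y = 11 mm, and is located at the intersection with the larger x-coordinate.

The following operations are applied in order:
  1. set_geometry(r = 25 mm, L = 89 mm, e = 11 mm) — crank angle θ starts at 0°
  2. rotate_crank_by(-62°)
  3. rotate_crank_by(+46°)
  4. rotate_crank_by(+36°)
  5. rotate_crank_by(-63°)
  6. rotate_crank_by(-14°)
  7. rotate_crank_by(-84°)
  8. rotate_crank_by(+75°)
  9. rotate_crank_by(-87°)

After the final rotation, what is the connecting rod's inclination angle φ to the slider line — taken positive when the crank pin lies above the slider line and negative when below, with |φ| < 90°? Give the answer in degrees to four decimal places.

set_geometry: r = 25 mm, L = 89 mm, e = 11 mm; θ ← 0°
rotate_crank_by(-62°): θ ← 0° -62° = -62°
rotate_crank_by(+46°): θ ← -62° +46° = -16°
rotate_crank_by(+36°): θ ← -16° +36° = 20°
rotate_crank_by(-63°): θ ← 20° -63° = -43°
rotate_crank_by(-14°): θ ← -43° -14° = -57°
rotate_crank_by(-84°): θ ← -57° -84° = -141°
rotate_crank_by(+75°): θ ← -141° +75° = -66°
rotate_crank_by(-87°): θ ← -66° -87° = -153°
crank pin P = (r cos θ, r sin θ) = (-22.275163, -11.349762)
h = r sin θ − e = -11.349762 − 11 = -22.349762
sin φ = h / L = -22.349762 / 89 = -0.25112093
φ = arcsin(-0.25112093) = -14.543853°

-14.5439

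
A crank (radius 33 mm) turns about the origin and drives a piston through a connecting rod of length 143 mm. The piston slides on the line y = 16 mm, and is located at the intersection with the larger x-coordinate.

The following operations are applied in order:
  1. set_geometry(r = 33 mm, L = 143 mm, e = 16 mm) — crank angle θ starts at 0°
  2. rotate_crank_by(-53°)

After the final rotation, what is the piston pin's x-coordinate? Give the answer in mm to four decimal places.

set_geometry: r = 33 mm, L = 143 mm, e = 16 mm; θ ← 0°
rotate_crank_by(-53°): θ ← 0° -53° = -53°
crank pin P = (r cos θ, r sin θ) = (19.859896, -26.354972)
h = r sin θ − e = -26.354972 − 16 = -42.354972
x = r cos θ + √(L² − h²) = 19.859896 + √(20449.0 − 1793.9436) = 19.859896 + 136.583514 = 156.443410

156.4434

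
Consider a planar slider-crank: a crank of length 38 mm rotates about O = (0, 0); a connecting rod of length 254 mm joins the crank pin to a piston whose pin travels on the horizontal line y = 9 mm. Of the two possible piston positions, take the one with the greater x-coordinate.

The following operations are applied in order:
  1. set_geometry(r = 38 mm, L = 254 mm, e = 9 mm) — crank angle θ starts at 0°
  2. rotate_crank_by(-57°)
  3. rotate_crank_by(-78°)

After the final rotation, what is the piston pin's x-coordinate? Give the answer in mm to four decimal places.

set_geometry: r = 38 mm, L = 254 mm, e = 9 mm; θ ← 0°
rotate_crank_by(-57°): θ ← 0° -57° = -57°
rotate_crank_by(-78°): θ ← -57° -78° = -135°
crank pin P = (r cos θ, r sin θ) = (-26.870058, -26.870058)
h = r sin θ − e = -26.870058 − 9 = -35.870058
x = r cos θ + √(L² − h²) = -26.870058 + √(64516.0 − 1286.6610) = -26.870058 + 251.454447 = 224.584389

224.5844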